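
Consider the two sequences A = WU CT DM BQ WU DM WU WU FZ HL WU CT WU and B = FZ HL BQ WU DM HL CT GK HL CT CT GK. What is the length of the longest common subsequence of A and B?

Backtracking the LCS table gives one alignment: BQ (A4,B3) → WU (A5,B4) → DM (A6,B5) → HL (A10,B9) → CT (A12,B11).
So the longest common subsequence has length 5.

5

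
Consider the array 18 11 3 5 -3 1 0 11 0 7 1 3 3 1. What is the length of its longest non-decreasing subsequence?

One longest non-decreasing subsequence is -3, 0, 0, 1, 3, 3 (positions 5,7,9,11,12,13), of length 6; no longer one exists.

6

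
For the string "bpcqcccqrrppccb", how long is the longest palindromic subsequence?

Using dp[i][j] = 2 + dp[i+1][j−1] if the ends match, else max(dp[i+1][j], dp[i][j−1]):
dp[1][15] = 9. A witness is bcqcccqcb at positions 1,3,4,5,6,7,8,14,15.

9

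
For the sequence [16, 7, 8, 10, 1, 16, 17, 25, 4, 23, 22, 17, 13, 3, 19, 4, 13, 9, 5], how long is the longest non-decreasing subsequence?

Scanning left to right, the best length ending at each element is: 16→1, 7→1, 8→2, 10→3, 1→1, 16→4, 17→5, 25→6, 4→2, 23→6, 22→6, 17→6, 13→4, 3→2, 19→7, 4→3, 13→5, 9→4, 5→4.
So the longest non-decreasing subsequence has length 7, e.g. 7, 8, 10, 16, 17, 17, 19.

7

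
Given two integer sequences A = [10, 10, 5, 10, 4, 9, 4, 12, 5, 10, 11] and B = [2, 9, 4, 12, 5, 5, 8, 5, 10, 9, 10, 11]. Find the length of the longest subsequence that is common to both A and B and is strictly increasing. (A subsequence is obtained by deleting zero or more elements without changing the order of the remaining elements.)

4

A longest common strictly increasing subsequence is 4, 5, 10, 11 (length 4); it appears in order in both A and B, and no longer such subsequence exists.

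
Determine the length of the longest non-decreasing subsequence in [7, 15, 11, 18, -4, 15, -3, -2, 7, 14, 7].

Let dp[i] be the longest non-decreasing subsequence ending at position i. Then dp = [1, 2, 2, 3, 1, 3, 2, 3, 4, 5, 5].
The maximum is 5; one witness is -4, -3, -2, 7, 14 at positions 5,7,8,9,10.

5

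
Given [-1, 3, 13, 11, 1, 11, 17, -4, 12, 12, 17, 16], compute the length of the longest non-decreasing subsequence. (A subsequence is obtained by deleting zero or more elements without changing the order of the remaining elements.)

Scanning left to right, the best length ending at each element is: -1→1, 3→2, 13→3, 11→3, 1→2, 11→4, 17→5, -4→1, 12→5, 12→6, 17→7, 16→7.
So the longest non-decreasing subsequence has length 7, e.g. -1, 3, 11, 11, 12, 12, 17.

7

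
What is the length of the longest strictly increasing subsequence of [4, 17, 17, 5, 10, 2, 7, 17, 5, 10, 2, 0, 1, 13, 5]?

5

One longest increasing subsequence is 4, 5, 7, 10, 13 (positions 1,4,7,10,14), of length 5; no longer one exists.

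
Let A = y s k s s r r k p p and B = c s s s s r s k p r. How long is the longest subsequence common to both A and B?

6

A longest common subsequence is sssrkp (length 6); the LCS DP confirms no longer common subsequence exists.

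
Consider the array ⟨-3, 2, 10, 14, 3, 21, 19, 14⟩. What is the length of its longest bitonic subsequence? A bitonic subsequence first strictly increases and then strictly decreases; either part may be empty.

Let inc[i] be the LIS ending at i and dec[i] the longest strictly decreasing subsequence starting at i. inc = [1, 2, 3, 4, 3, 5, 5, 4], dec = [1, 1, 2, 2, 1, 3, 2, 1].
max_i inc[i]+dec[i]−1 = 7, with one witness -3, 2, 10, 14, 21, 19, 14.

7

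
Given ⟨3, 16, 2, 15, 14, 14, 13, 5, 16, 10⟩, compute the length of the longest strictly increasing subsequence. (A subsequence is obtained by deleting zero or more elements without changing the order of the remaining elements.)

3

One longest increasing subsequence is 3, 15, 16 (positions 1,4,9), of length 3; no longer one exists.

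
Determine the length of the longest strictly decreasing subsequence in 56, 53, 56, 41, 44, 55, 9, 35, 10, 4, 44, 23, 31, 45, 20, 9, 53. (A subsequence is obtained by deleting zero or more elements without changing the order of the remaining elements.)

7

Let dp[i] be the longest decreasing subsequence ending at position i. Then dp = [1, 2, 1, 3, 3, 2, 4, 4, 5, 6, 3, 5, 5, 3, 6, 7, 3].
The maximum is 7; one witness is 56, 53, 41, 35, 23, 20, 9 at positions 1,2,4,8,12,15,16.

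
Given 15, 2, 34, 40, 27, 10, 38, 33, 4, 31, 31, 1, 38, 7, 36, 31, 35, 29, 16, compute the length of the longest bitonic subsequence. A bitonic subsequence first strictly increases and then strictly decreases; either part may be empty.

One longest bitonic subsequence is 15, 34, 40, 38, 36, 35, 29, 16 (positions 1,3,4,13,15,17,18,19): it rises to 40 then falls. Length 8 is optimal.

8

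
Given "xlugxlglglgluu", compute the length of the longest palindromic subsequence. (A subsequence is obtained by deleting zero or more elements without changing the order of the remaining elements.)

Using dp[i][j] = 2 + dp[i+1][j−1] if the ends match, else max(dp[i+1][j], dp[i][j−1]):
dp[1][14] = 9. A witness is ulglglglu at positions 3,6,7,8,9,10,11,12,14.

9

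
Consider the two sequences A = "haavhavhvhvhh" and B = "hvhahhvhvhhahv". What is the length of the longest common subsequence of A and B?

Backtracking the LCS table gives one alignment: h (A1,B1) → v (A4,B2) → h (A5,B3) → a (A6,B4) → v (A7,B7) → h (A8,B8) → v (A9,B9) → h (A10,B10) → h (A12,B11) → h (A13,B13).
So the longest common subsequence has length 10.

10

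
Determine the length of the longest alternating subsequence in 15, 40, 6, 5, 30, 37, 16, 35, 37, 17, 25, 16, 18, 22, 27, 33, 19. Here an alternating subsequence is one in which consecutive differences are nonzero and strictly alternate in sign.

A longest alternating subsequence is 15, 40, 6, 30, 16, 35, 17, 25, 16, 22, 19 (positions 1,2,3,5,7,8,10,11,12,14,17); its 10 consecutive differences strictly alternate in sign, and length 11 is optimal.

11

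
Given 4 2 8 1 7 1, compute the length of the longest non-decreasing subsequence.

2

Let dp[i] be the longest non-decreasing subsequence ending at position i. Then dp = [1, 1, 2, 1, 2, 2].
The maximum is 2; one witness is 4, 8 at positions 1,3.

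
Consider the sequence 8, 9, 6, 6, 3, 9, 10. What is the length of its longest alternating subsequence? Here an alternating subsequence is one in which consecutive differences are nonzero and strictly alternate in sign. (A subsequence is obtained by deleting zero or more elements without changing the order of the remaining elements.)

Track the best alternating length ending on an up-step vs a down-step at each position: up/down = 1/1, 2/1, 1/3, 1/3, 1/3, 4/1, 4/1.
The maximum over both is 4; one such subsequence is 8, 9, 6, 9.

4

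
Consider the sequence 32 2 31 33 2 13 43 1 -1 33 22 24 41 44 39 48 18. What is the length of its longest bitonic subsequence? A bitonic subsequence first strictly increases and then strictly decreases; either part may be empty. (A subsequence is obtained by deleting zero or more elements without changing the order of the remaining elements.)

8

One longest bitonic subsequence is 2, 13, 22, 24, 41, 44, 39, 18 (positions 2,6,11,12,13,14,15,17): it rises to 44 then falls. Length 8 is optimal.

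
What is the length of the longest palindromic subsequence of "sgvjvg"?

5

Using dp[i][j] = 2 + dp[i+1][j−1] if the ends match, else max(dp[i+1][j], dp[i][j−1]):
dp[1][6] = 5. A witness is gvjvg at positions 2,3,4,5,6.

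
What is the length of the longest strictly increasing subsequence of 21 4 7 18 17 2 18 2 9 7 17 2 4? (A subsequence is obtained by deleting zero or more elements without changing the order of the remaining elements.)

Let dp[i] be the longest increasing subsequence ending at position i. Then dp = [1, 1, 2, 3, 3, 1, 4, 1, 3, 2, 4, 1, 2].
The maximum is 4; one witness is 4, 7, 17, 18 at positions 2,3,5,7.

4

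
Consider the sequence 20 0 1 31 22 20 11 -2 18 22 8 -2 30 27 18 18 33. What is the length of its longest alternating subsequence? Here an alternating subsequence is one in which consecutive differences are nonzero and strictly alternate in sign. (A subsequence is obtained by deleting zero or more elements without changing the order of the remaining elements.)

A longest alternating subsequence is 20, 0, 31, 11, 18, 8, 30, 27, 33 (positions 1,2,4,7,9,11,13,14,17); its 8 consecutive differences strictly alternate in sign, and length 9 is optimal.

9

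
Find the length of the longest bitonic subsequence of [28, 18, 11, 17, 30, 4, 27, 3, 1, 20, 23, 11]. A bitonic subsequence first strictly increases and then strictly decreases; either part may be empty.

One longest bitonic subsequence is 28, 18, 17, 4, 3, 1 (positions 1,2,4,6,8,9): it rises to 28 then falls. Length 6 is optimal.

6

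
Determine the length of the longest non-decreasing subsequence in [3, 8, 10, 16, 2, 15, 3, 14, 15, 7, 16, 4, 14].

Scanning left to right, the best length ending at each element is: 3→1, 8→2, 10→3, 16→4, 2→1, 15→4, 3→2, 14→4, 15→5, 7→3, 16→6, 4→3, 14→5.
So the longest non-decreasing subsequence has length 6, e.g. 3, 8, 10, 15, 15, 16.

6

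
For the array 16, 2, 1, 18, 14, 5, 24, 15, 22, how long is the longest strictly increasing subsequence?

Scanning left to right, the best length ending at each element is: 16→1, 2→1, 1→1, 18→2, 14→2, 5→2, 24→3, 15→3, 22→4.
So the longest increasing subsequence has length 4, e.g. 2, 14, 15, 22.

4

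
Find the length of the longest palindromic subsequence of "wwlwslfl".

3

One longest palindromic subsequence is lfl (positions 3,7,8); it reads the same forward and backward, and the interval DP gives dp[1][8] = 3.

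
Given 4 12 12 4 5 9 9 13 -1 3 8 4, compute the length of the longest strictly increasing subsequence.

Let dp[i] be the longest increasing subsequence ending at position i. Then dp = [1, 2, 2, 1, 2, 3, 3, 4, 1, 2, 3, 3].
The maximum is 4; one witness is 4, 5, 9, 13 at positions 1,5,6,8.

4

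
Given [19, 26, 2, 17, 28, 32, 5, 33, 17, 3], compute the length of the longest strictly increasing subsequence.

5

One longest increasing subsequence is 19, 26, 28, 32, 33 (positions 1,2,5,6,8), of length 5; no longer one exists.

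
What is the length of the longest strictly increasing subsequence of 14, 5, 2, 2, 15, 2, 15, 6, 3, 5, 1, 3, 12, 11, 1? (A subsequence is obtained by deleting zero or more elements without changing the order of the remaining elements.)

4

One longest increasing subsequence is 2, 3, 5, 12 (positions 3,9,10,13), of length 4; no longer one exists.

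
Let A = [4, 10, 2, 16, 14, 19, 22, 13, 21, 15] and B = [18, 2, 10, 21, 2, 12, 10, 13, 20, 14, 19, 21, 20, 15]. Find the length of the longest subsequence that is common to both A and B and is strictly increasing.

A longest common strictly increasing subsequence is 2, 14, 19, 21 (length 4); it appears in order in both A and B, and no longer such subsequence exists.

4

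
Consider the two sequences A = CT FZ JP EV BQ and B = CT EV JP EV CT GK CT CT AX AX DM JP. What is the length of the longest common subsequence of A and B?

3

A longest common subsequence is CT, JP, EV (length 3); the LCS DP confirms no longer common subsequence exists.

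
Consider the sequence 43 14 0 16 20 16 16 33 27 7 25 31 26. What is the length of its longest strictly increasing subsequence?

One longest increasing subsequence is 14, 16, 20, 27, 31 (positions 2,4,5,9,12), of length 5; no longer one exists.

5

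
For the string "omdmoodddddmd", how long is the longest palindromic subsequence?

One longest palindromic subsequence is dmdddddmd (positions 3,4,7,8,9,10,11,12,13); it reads the same forward and backward, and the interval DP gives dp[1][13] = 9.

9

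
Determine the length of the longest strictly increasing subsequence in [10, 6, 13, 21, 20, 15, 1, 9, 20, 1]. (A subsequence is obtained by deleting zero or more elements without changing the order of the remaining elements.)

Let dp[i] be the longest increasing subsequence ending at position i. Then dp = [1, 1, 2, 3, 3, 3, 1, 2, 4, 1].
The maximum is 4; one witness is 10, 13, 15, 20 at positions 1,3,6,9.

4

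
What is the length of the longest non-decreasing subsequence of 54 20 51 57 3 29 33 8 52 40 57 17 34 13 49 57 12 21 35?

6

One longest non-decreasing subsequence is 20, 29, 33, 52, 57, 57 (positions 2,6,7,9,11,16), of length 6; no longer one exists.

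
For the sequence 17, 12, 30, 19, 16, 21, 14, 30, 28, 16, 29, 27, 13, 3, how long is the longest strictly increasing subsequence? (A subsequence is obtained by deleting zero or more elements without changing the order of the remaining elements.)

5

One longest increasing subsequence is 17, 19, 21, 28, 29 (positions 1,4,6,9,11), of length 5; no longer one exists.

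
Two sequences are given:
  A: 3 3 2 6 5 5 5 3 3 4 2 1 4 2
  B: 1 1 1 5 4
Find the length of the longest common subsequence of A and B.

A longest common subsequence is 5, 4 (length 2); the LCS DP confirms no longer common subsequence exists.

2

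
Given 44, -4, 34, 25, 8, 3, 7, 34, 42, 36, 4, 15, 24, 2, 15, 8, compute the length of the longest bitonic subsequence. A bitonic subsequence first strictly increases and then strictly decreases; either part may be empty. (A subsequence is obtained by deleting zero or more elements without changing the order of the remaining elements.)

Let inc[i] be the LIS ending at i and dec[i] the longest strictly decreasing subsequence starting at i. inc = [1, 1, 2, 2, 2, 2, 3, 4, 5, 5, 3, 4, 5, 2, 4, 4], dec = [7, 1, 6, 5, 4, 2, 3, 4, 5, 4, 2, 2, 3, 1, 2, 1].
max_i inc[i]+dec[i]−1 = 9, with one witness -4, 3, 7, 34, 42, 36, 24, 15, 8.

9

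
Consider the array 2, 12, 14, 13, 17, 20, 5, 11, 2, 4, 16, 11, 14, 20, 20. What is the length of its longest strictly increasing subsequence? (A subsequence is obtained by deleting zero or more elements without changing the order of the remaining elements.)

5

One longest increasing subsequence is 2, 12, 14, 17, 20 (positions 1,2,3,5,6), of length 5; no longer one exists.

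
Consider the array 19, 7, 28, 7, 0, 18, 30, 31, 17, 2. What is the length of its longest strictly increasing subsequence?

One longest increasing subsequence is 19, 28, 30, 31 (positions 1,3,7,8), of length 4; no longer one exists.

4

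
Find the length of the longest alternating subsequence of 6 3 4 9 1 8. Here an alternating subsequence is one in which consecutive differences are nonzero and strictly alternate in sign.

Track the best alternating length ending on an up-step vs a down-step at each position: up/down = 1/1, 1/2, 3/2, 3/1, 1/4, 5/4.
The maximum over both is 5; one such subsequence is 6, 3, 4, 1, 8.

5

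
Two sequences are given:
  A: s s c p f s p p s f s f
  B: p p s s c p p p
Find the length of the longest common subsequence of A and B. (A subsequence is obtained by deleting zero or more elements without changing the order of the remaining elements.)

A longest common subsequence is sscppp (length 6); the LCS DP confirms no longer common subsequence exists.

6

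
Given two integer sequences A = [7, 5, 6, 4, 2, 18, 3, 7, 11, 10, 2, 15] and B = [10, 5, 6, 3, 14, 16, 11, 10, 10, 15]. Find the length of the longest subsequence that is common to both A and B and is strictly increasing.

A longest common strictly increasing subsequence is 5, 6, 11, 15 (length 4); it appears in order in both A and B, and no longer such subsequence exists.

4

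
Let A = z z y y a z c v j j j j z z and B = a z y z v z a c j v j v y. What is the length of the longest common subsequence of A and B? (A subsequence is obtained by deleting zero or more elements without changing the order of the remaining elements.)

6

A longest common subsequence is zzacvj (length 6); the LCS DP confirms no longer common subsequence exists.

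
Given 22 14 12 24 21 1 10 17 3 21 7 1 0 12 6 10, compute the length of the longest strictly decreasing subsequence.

Let dp[i] be the longest decreasing subsequence ending at position i. Then dp = [1, 2, 3, 1, 2, 4, 4, 3, 5, 2, 5, 6, 7, 4, 6, 5].
The maximum is 7; one witness is 22, 14, 12, 10, 3, 1, 0 at positions 1,2,3,7,9,12,13.

7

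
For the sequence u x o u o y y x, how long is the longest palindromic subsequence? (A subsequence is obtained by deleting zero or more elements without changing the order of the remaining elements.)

Using dp[i][j] = 2 + dp[i+1][j−1] if the ends match, else max(dp[i+1][j], dp[i][j−1]):
dp[1][8] = 5. A witness is xouox at positions 2,3,4,5,8.

5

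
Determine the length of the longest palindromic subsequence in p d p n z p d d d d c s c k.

5

One longest palindromic subsequence is ddddd (positions 2,7,8,9,10); it reads the same forward and backward, and the interval DP gives dp[1][14] = 5.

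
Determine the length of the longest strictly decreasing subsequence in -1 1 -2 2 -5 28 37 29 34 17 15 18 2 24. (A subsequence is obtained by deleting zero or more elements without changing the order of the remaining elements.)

5

One longest decreasing subsequence is 37, 29, 17, 15, 2 (positions 7,8,10,11,13), of length 5; no longer one exists.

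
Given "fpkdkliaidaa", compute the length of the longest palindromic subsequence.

Using dp[i][j] = 2 + dp[i+1][j−1] if the ends match, else max(dp[i+1][j], dp[i][j−1]):
dp[1][12] = 5. A witness is diaid at positions 4,7,8,9,10.

5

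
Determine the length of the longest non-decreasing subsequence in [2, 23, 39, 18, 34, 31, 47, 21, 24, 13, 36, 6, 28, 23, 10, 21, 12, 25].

5

One longest non-decreasing subsequence is 2, 18, 21, 24, 36 (positions 1,4,8,9,11), of length 5; no longer one exists.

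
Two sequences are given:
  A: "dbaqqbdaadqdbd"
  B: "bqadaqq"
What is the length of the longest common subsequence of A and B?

A longest common subsequence is badaq (length 5); the LCS DP confirms no longer common subsequence exists.

5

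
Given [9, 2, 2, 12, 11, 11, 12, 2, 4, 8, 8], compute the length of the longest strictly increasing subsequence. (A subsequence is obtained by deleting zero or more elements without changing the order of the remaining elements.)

Let dp[i] be the longest increasing subsequence ending at position i. Then dp = [1, 1, 1, 2, 2, 2, 3, 1, 2, 3, 3].
The maximum is 3; one witness is 9, 11, 12 at positions 1,5,7.

3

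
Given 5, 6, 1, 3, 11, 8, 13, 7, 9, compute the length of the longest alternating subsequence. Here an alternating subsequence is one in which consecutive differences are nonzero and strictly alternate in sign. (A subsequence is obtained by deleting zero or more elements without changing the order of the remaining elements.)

8

Track the best alternating length ending on an up-step vs a down-step at each position: up/down = 1/1, 2/1, 1/3, 4/3, 4/1, 4/5, 6/1, 4/7, 8/7.
The maximum over both is 8; one such subsequence is 5, 6, 1, 11, 8, 13, 7, 9.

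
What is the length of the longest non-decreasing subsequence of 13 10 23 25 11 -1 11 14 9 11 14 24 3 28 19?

7

Scanning left to right, the best length ending at each element is: 13→1, 10→1, 23→2, 25→3, 11→2, -1→1, 11→3, 14→4, 9→2, 11→4, 14→5, 24→6, 3→2, 28→7, 19→6.
So the longest non-decreasing subsequence has length 7, e.g. 10, 11, 11, 14, 14, 24, 28.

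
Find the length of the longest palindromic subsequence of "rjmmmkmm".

One longest palindromic subsequence is mmkmm (positions 3,4,6,7,8); it reads the same forward and backward, and the interval DP gives dp[1][8] = 5.

5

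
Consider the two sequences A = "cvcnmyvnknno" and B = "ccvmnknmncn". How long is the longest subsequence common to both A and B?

Backtracking the LCS table gives one alignment: c (A1,B2) → v (A2,B3) → m (A5,B4) → n (A8,B5) → k (A9,B6) → n (A10,B9) → n (A11,B11).
So the longest common subsequence has length 7.

7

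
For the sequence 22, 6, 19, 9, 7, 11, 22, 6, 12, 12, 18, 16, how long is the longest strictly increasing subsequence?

5

Scanning left to right, the best length ending at each element is: 22→1, 6→1, 19→2, 9→2, 7→2, 11→3, 22→4, 6→1, 12→4, 12→4, 18→5, 16→5.
So the longest increasing subsequence has length 5, e.g. 6, 9, 11, 12, 18.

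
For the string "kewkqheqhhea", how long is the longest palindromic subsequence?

Using dp[i][j] = 2 + dp[i+1][j−1] if the ends match, else max(dp[i+1][j], dp[i][j−1]):
dp[1][12] = 5. A witness is ehhhe at positions 2,6,9,10,11.

5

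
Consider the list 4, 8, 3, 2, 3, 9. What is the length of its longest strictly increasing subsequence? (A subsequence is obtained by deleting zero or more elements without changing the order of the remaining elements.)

3

Let dp[i] be the longest increasing subsequence ending at position i. Then dp = [1, 2, 1, 1, 2, 3].
The maximum is 3; one witness is 4, 8, 9 at positions 1,2,6.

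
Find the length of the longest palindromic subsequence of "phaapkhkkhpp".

One longest palindromic subsequence is pphkkhpp (positions 1,5,7,8,9,10,11,12); it reads the same forward and backward, and the interval DP gives dp[1][12] = 8.

8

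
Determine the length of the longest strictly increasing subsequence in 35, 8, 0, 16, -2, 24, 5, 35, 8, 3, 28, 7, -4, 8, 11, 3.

5

One longest increasing subsequence is 0, 5, 7, 8, 11 (positions 3,7,12,14,15), of length 5; no longer one exists.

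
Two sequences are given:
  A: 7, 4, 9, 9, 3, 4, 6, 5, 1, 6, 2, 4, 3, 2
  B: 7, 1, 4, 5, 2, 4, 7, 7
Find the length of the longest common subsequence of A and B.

5

A longest common subsequence is 7, 4, 5, 2, 4 (length 5); the LCS DP confirms no longer common subsequence exists.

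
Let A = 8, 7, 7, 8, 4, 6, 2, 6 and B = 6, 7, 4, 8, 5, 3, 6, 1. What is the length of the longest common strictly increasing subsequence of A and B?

A longest common strictly increasing subsequence is 7, 8 (length 2); it appears in order in both A and B, and no longer such subsequence exists.

2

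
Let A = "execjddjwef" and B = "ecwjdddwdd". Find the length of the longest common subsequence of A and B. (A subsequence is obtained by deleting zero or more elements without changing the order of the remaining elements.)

6

Backtracking the LCS table gives one alignment: e (A3,B1) → c (A4,B2) → j (A5,B4) → d (A6,B6) → d (A7,B7) → w (A9,B8).
So the longest common subsequence has length 6.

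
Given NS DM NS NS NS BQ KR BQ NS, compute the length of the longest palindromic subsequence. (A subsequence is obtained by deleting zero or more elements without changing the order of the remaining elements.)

One longest palindromic subsequence is NS BQ KR BQ NS (positions 1,6,7,8,9); it reads the same forward and backward, and the interval DP gives dp[1][9] = 5.

5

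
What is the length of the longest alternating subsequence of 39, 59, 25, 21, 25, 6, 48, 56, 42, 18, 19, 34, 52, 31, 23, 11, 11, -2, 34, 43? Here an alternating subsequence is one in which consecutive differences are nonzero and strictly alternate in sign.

Track the best alternating length ending on an up-step vs a down-step at each position: up/down = 1/1, 2/1, 1/3, 1/3, 4/3, 1/5, 6/3, 6/3, 6/7, 6/7, 8/7, 8/7, 8/7, 8/9, 8/9, 6/9, 6/9, 1/9, 10/9, 10/9.
The maximum over both is 10; one such subsequence is 39, 59, 21, 25, 6, 48, 18, 34, 31, 34.

10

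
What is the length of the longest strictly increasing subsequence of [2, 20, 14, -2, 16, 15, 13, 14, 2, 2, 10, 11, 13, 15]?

Scanning left to right, the best length ending at each element is: 2→1, 20→2, 14→2, -2→1, 16→3, 15→3, 13→2, 14→3, 2→2, 2→2, 10→3, 11→4, 13→5, 15→6.
So the longest increasing subsequence has length 6, e.g. -2, 2, 10, 11, 13, 15.

6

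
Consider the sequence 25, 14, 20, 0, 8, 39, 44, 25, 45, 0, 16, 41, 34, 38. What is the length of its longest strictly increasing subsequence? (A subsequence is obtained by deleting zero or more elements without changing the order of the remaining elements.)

5

Let dp[i] be the longest increasing subsequence ending at position i. Then dp = [1, 1, 2, 1, 2, 3, 4, 3, 5, 1, 3, 4, 4, 5].
The maximum is 5; one witness is 14, 20, 39, 44, 45 at positions 2,3,6,7,9.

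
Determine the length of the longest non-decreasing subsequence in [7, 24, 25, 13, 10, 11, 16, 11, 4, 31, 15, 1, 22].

Scanning left to right, the best length ending at each element is: 7→1, 24→2, 25→3, 13→2, 10→2, 11→3, 16→4, 11→4, 4→1, 31→5, 15→5, 1→1, 22→6.
So the longest non-decreasing subsequence has length 6, e.g. 7, 10, 11, 11, 15, 22.

6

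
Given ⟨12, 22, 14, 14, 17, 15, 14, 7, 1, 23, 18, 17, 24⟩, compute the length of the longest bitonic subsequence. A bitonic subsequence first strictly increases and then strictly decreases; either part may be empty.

Let inc[i] be the LIS ending at i and dec[i] the longest strictly decreasing subsequence starting at i. inc = [1, 2, 2, 2, 3, 3, 2, 1, 1, 4, 4, 4, 5], dec = [3, 6, 3, 3, 5, 4, 3, 2, 1, 3, 2, 1, 1].
max_i inc[i]+dec[i]−1 = 7, with one witness 12, 22, 17, 15, 14, 7, 1.

7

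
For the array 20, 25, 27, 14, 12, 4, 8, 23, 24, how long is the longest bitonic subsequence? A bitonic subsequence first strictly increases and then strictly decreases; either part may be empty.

6

One longest bitonic subsequence is 20, 25, 27, 14, 12, 8 (positions 1,2,3,4,5,7): it rises to 27 then falls. Length 6 is optimal.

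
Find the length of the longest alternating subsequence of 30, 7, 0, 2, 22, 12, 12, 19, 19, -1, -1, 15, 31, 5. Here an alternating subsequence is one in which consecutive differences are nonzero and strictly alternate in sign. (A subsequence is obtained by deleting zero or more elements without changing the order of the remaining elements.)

A longest alternating subsequence is 30, 7, 22, 12, 19, -1, 15, 5 (positions 1,2,5,6,8,10,12,14); its 7 consecutive differences strictly alternate in sign, and length 8 is optimal.

8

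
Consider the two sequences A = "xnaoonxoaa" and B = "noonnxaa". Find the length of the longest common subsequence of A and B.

7

A longest common subsequence is noonxaa (length 7); the LCS DP confirms no longer common subsequence exists.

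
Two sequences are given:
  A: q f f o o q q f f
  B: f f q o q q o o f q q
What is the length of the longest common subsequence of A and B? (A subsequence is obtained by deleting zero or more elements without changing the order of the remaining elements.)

Backtracking the LCS table gives one alignment: f (A2,B1) → f (A3,B2) → o (A4,B7) → o (A5,B8) → q (A6,B10) → q (A7,B11).
So the longest common subsequence has length 6.

6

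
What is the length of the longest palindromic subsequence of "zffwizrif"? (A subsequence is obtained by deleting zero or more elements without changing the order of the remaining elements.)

One longest palindromic subsequence is firif (positions 2,5,7,8,9); it reads the same forward and backward, and the interval DP gives dp[1][9] = 5.

5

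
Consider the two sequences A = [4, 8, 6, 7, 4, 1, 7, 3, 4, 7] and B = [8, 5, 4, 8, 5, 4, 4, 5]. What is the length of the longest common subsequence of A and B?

Backtracking the LCS table gives one alignment: 4 (A1,B3) → 8 (A2,B4) → 4 (A5,B6) → 4 (A9,B7).
So the longest common subsequence has length 4.

4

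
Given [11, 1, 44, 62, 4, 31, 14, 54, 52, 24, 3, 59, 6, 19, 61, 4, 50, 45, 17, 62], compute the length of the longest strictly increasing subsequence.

Scanning left to right, the best length ending at each element is: 11→1, 1→1, 44→2, 62→3, 4→2, 31→3, 14→3, 54→4, 52→4, 24→4, 3→2, 59→5, 6→3, 19→4, 61→6, 4→3, 50→5, 45→5, 17→4, 62→7.
So the longest increasing subsequence has length 7, e.g. 1, 4, 31, 54, 59, 61, 62.

7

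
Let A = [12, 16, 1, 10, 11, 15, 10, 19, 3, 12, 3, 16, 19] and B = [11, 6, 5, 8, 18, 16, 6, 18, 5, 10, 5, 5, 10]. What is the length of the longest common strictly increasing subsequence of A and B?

2

For each value that appears in both, track the longest common increasing run ending there.
The best achievable length is 2; one witness is 11, 16 (A-positions 5,12, B-positions 1,6).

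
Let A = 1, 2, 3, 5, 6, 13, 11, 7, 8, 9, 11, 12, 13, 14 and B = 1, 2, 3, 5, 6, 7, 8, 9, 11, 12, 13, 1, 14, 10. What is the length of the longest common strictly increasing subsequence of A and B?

A longest common strictly increasing subsequence is 1, 2, 3, 5, 6, 7, 8, 9, 11, 12, 13, 14 (length 12); it appears in order in both A and B, and no longer such subsequence exists.

12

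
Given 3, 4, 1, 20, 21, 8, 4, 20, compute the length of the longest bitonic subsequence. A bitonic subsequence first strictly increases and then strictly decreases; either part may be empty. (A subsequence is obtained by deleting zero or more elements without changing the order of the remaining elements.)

One longest bitonic subsequence is 3, 4, 20, 21, 8, 4 (positions 1,2,4,5,6,7): it rises to 21 then falls. Length 6 is optimal.

6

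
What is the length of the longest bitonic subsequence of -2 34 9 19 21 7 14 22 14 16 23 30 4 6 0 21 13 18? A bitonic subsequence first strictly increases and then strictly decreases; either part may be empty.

Let inc[i] be the LIS ending at i and dec[i] the longest strictly decreasing subsequence starting at i. inc = [1, 2, 2, 3, 4, 2, 3, 5, 3, 4, 6, 7, 2, 3, 2, 5, 4, 5], dec = [1, 5, 4, 4, 4, 3, 3, 4, 3, 3, 3, 3, 2, 2, 1, 2, 1, 1].
max_i inc[i]+dec[i]−1 = 9, with one witness -2, 9, 19, 21, 22, 23, 30, 21, 18.

9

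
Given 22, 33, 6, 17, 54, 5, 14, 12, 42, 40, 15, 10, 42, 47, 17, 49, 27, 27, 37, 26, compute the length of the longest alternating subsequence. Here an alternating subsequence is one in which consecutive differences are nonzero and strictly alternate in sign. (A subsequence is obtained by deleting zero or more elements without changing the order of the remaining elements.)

Track the best alternating length ending on an up-step vs a down-step at each position: up/down = 1/1, 2/1, 1/3, 4/3, 4/1, 1/5, 6/5, 6/7, 8/5, 8/9, 8/9, 6/9, 10/5, 10/5, 10/11, 12/5, 12/13, 12/13, 14/13, 12/15.
The maximum over both is 15; one such subsequence is 22, 33, 6, 17, 5, 14, 12, 42, 40, 42, 17, 49, 27, 37, 26.

15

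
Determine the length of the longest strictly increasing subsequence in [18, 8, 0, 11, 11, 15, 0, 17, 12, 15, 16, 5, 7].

5

Let dp[i] be the longest increasing subsequence ending at position i. Then dp = [1, 1, 1, 2, 2, 3, 1, 4, 3, 4, 5, 2, 3].
The maximum is 5; one witness is 8, 11, 12, 15, 16 at positions 2,4,9,10,11.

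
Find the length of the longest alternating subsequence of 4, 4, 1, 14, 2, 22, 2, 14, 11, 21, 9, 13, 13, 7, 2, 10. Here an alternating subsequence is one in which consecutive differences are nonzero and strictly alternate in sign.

13

Track the best alternating length ending on an up-step vs a down-step at each position: up/down = 1/1, 1/1, 1/2, 3/1, 3/4, 5/1, 3/6, 7/6, 7/8, 9/6, 7/10, 11/10, 11/10, 7/12, 3/12, 13/12.
The maximum over both is 13; one such subsequence is 4, 1, 14, 2, 22, 2, 14, 11, 21, 9, 13, 7, 10.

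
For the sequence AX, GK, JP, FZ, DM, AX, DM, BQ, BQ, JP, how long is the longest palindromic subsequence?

5

One longest palindromic subsequence is JP DM AX DM JP (positions 3,5,6,7,10); it reads the same forward and backward, and the interval DP gives dp[1][10] = 5.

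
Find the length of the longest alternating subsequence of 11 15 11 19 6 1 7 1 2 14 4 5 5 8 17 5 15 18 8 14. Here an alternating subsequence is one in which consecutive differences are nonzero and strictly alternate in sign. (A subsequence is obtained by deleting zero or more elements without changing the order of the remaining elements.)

Track the best alternating length ending on an up-step vs a down-step at each position: up/down = 1/1, 2/1, 1/3, 4/1, 1/5, 1/5, 6/5, 1/7, 8/7, 8/5, 8/9, 10/9, 10/9, 10/9, 10/5, 10/11, 12/11, 12/5, 12/13, 14/13.
The maximum over both is 14; one such subsequence is 11, 15, 11, 19, 6, 7, 1, 14, 4, 8, 5, 15, 8, 14.

14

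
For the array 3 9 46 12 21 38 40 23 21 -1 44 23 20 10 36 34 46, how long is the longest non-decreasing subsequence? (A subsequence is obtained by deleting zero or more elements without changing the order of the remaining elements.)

Scanning left to right, the best length ending at each element is: 3→1, 9→2, 46→3, 12→3, 21→4, 38→5, 40→6, 23→5, 21→5, -1→1, 44→7, 23→6, 20→4, 10→3, 36→7, 34→7, 46→8.
So the longest non-decreasing subsequence has length 8, e.g. 3, 9, 12, 21, 38, 40, 44, 46.

8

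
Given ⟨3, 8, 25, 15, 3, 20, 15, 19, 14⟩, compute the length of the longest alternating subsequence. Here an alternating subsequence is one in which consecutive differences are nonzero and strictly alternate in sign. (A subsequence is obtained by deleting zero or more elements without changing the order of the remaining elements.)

Track the best alternating length ending on an up-step vs a down-step at each position: up/down = 1/1, 2/1, 2/1, 2/3, 1/3, 4/3, 4/5, 6/5, 4/7.
The maximum over both is 7; one such subsequence is 3, 25, 15, 20, 15, 19, 14.

7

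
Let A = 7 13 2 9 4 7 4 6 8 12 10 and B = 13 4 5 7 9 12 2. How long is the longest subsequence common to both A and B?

4

Backtracking the LCS table gives one alignment: 13 (A2,B1) → 4 (A5,B2) → 7 (A6,B4) → 12 (A10,B6).
So the longest common subsequence has length 4.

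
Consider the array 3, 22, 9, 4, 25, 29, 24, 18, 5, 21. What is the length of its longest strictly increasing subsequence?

One longest increasing subsequence is 3, 22, 25, 29 (positions 1,2,5,6), of length 4; no longer one exists.

4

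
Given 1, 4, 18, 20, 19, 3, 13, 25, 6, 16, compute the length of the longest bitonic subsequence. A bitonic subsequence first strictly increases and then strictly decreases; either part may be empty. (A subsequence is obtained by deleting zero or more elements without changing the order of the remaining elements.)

One longest bitonic subsequence is 1, 4, 18, 20, 19, 13, 6 (positions 1,2,3,4,5,7,9): it rises to 20 then falls. Length 7 is optimal.

7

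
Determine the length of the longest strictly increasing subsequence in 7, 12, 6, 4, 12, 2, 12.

Let dp[i] be the longest increasing subsequence ending at position i. Then dp = [1, 2, 1, 1, 2, 1, 2].
The maximum is 2; one witness is 7, 12 at positions 1,2.

2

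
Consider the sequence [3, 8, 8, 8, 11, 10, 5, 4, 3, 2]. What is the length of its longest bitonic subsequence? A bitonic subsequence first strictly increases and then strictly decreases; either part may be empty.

8

One longest bitonic subsequence is 3, 8, 11, 10, 5, 4, 3, 2 (positions 1,2,5,6,7,8,9,10): it rises to 11 then falls. Length 8 is optimal.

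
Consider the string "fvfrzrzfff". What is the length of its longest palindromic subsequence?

Using dp[i][j] = 2 + dp[i+1][j−1] if the ends match, else max(dp[i+1][j], dp[i][j−1]):
dp[1][10] = 7. A witness is ffzrzff at positions 1,3,5,6,7,9,10.

7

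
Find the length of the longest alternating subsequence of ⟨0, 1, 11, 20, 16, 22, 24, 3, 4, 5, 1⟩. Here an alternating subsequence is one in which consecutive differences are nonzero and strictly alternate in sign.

A longest alternating subsequence is 0, 20, 16, 22, 3, 4, 1 (positions 1,4,5,6,8,9,11); its 6 consecutive differences strictly alternate in sign, and length 7 is optimal.

7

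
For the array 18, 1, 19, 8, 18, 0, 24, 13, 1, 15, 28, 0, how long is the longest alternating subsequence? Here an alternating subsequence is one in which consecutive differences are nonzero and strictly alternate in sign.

10

Track the best alternating length ending on an up-step vs a down-step at each position: up/down = 1/1, 1/2, 3/1, 3/4, 5/4, 1/6, 7/1, 7/8, 7/8, 9/8, 9/1, 1/10.
The maximum over both is 10; one such subsequence is 18, 1, 19, 8, 18, 0, 24, 13, 15, 0.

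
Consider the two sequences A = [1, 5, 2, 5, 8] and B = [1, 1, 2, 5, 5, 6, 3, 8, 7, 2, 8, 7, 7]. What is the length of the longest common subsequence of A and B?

A longest common subsequence is 1, 5, 2, 8 (length 4); the LCS DP confirms no longer common subsequence exists.

4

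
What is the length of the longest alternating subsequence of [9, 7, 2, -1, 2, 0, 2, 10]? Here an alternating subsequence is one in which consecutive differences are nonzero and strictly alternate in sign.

5

A longest alternating subsequence is 9, -1, 2, 0, 2 (positions 1,4,5,6,7); its 4 consecutive differences strictly alternate in sign, and length 5 is optimal.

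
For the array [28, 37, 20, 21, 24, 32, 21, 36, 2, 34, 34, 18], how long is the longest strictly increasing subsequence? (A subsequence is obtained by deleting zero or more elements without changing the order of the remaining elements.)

5

Scanning left to right, the best length ending at each element is: 28→1, 37→2, 20→1, 21→2, 24→3, 32→4, 21→2, 36→5, 2→1, 34→5, 34→5, 18→2.
So the longest increasing subsequence has length 5, e.g. 20, 21, 24, 32, 36.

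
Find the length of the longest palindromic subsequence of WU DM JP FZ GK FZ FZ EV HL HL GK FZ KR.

One longest palindromic subsequence is FZ GK HL HL GK FZ (positions 4,5,9,10,11,12); it reads the same forward and backward, and the interval DP gives dp[1][13] = 6.

6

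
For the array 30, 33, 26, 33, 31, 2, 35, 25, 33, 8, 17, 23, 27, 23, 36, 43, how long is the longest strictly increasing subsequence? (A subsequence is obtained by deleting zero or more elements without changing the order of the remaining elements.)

Let dp[i] be the longest increasing subsequence ending at position i. Then dp = [1, 2, 1, 2, 2, 1, 3, 2, 3, 2, 3, 4, 5, 4, 6, 7].
The maximum is 7; one witness is 2, 8, 17, 23, 27, 36, 43 at positions 6,10,11,12,13,15,16.

7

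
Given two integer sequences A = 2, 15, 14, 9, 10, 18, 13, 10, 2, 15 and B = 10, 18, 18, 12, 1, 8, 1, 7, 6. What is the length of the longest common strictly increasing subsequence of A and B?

A longest common strictly increasing subsequence is 10, 18 (length 2); it appears in order in both A and B, and no longer such subsequence exists.

2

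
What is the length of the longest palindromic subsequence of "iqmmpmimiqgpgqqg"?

7

One longest palindromic subsequence is qqgpgqq (positions 2,10,11,12,13,14,15); it reads the same forward and backward, and the interval DP gives dp[1][16] = 7.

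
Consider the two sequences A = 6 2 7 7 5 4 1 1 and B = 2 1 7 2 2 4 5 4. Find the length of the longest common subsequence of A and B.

4

A longest common subsequence is 2, 7, 5, 4 (length 4); the LCS DP confirms no longer common subsequence exists.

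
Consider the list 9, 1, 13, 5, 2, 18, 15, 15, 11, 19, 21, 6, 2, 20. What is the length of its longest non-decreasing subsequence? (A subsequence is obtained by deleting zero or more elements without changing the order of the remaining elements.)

One longest non-decreasing subsequence is 9, 13, 15, 15, 19, 21 (positions 1,3,7,8,10,11), of length 6; no longer one exists.

6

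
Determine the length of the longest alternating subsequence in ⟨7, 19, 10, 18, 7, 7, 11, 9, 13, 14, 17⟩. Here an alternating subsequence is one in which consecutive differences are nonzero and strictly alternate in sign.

8

A longest alternating subsequence is 7, 19, 10, 18, 7, 11, 9, 13 (positions 1,2,3,4,5,7,8,9); its 7 consecutive differences strictly alternate in sign, and length 8 is optimal.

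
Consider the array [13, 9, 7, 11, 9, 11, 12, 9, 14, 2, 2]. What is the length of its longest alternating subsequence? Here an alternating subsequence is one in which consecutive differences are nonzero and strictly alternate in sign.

8

Track the best alternating length ending on an up-step vs a down-step at each position: up/down = 1/1, 1/2, 1/2, 3/2, 3/4, 5/2, 5/2, 3/6, 7/1, 1/8, 1/8.
The maximum over both is 8; one such subsequence is 13, 9, 11, 9, 11, 9, 14, 2.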